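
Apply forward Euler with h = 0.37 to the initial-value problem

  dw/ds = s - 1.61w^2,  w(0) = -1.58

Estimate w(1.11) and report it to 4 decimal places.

Euler: w_{n+1} = w_n + h·f(s_n, w_n).
s=0.000000, w=-1.580000: f=-4.019204 → w ← -1.580000 + 0.37·(-4.019204) = -3.067105
s=0.370000, w=-3.067105: f=-14.775489 → w ← -3.067105 + 0.37·(-14.775489) = -8.534036
s=0.740000, w=-8.534036: f=-116.515942 → w ← -8.534036 + 0.37·(-116.515942) = -51.644935
w(1.11) ≈ -51.6449

-51.6449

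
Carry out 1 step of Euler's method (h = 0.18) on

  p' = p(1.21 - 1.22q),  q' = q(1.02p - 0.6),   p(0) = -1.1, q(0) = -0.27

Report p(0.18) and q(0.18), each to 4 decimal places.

Euler on (p,q): p_{n+1} = p_n + h·p', q_{n+1} = q_n + h·q'.
0.000000: (-1.100000, -0.270000); f=(-1.693340, 0.464940) → (-1.404801, -0.186311)
(p(0.18), q(0.18)) ≈ (-1.4048, -0.1863)

-1.4048, -0.1863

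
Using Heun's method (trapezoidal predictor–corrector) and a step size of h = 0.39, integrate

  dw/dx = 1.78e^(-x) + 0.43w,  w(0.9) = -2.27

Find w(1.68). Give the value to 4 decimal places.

-2.6863

Heun: k1 = f(x_n, w_n); k2 = f(x_n + h, w_n + h·k1); w_{n+1} = w_n + (h/2)·(k1 + k2).
x=0.900000, w=-2.270000:
  k1 = f(0.900000, -2.270000) = -0.252406
  k2 = f(1.290000, -2.368438) = -0.528446
  w ← -2.270000 + (0.39/2)·(-0.252406 + (-0.528446)) = -2.422266
x=1.290000, w=-2.422266:
  k1 = f(1.290000, -2.422266) = -0.551592
  k2 = f(1.680000, -2.637387) = -0.802331
  w ← -2.422266 + (0.39/2)·(-0.551592 + (-0.802331)) = -2.686281
w(1.68) ≈ -2.6863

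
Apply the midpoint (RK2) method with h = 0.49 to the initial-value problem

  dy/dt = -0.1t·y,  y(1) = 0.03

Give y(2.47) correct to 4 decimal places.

Midpoint: k1 = f(t_n, y_n); k2 = f(t_n + h/2, y_n + (h/2)·k1); y_{n+1} = y_n + h·k2.
t=1.000000, y=0.030000:
  k1 = f(1.000000, 0.030000) = -0.003000
  k2 = f(1.245000, 0.029265) = -0.003643
  y ← 0.030000 + 0.49·(-0.003643) = 0.028215
t=1.490000, y=0.028215:
  k1 = f(1.490000, 0.028215) = -0.004204
  k2 = f(1.735000, 0.027185) = -0.004717
  y ← 0.028215 + 0.49·(-0.004717) = 0.025904
t=1.980000, y=0.025904:
  k1 = f(1.980000, 0.025904) = -0.005129
  k2 = f(2.225000, 0.024647) = -0.005484
  y ← 0.025904 + 0.49·(-0.005484) = 0.023216
y(2.47) ≈ 0.0232

0.0232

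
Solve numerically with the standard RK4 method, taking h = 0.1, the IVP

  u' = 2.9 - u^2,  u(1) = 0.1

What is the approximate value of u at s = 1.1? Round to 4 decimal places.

0.3834

RK4: k1 = f(s_n, u_n); k2 = f(s_n + h/2, u_n + (h/2)·k1); k3 = f(s_n + h/2, u_n + (h/2)·k2); k4 = f(s_n + h, u_n + h·k3); u_{n+1} = u_n + (h/6)·(k1 + 2k2 + 2k3 + k4).
s=1.000000, u=0.100000:
  k1 = f(1.000000, 0.100000) = 2.890000
  k2 = f(1.050000, 0.244500) = 2.840220
  k3 = f(1.050000, 0.242011) = 2.841431
  k4 = f(1.100000, 0.384143) = 2.752434
  u ← 0.100000 + (0.1/6)·(k1 + 2k2 + 2k3 + k4) = 0.383429
u(1.1) ≈ 0.3834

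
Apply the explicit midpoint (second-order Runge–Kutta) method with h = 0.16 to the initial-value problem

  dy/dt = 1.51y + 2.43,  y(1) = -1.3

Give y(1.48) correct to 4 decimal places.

Midpoint: k1 = f(t_n, y_n); k2 = f(t_n + h/2, y_n + (h/2)·k1); y_{n+1} = y_n + h·k2.
t=1.000000, y=-1.300000:
  k1 = f(1.000000, -1.300000) = 0.467000
  k2 = f(1.080000, -1.262640) = 0.523414
  y ← -1.300000 + 0.16·0.523414 = -1.216254
t=1.160000, y=-1.216254:
  k1 = f(1.160000, -1.216254) = 0.593457
  k2 = f(1.240000, -1.168777) = 0.665146
  y ← -1.216254 + 0.16·0.665146 = -1.109830
t=1.320000, y=-1.109830:
  k1 = f(1.320000, -1.109830) = 0.754156
  k2 = f(1.400000, -1.049498) = 0.845258
  y ← -1.109830 + 0.16·0.845258 = -0.974589
y(1.48) ≈ -0.9746

-0.9746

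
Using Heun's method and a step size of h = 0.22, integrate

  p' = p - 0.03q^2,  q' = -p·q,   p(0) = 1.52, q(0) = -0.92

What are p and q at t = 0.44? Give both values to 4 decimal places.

2.3451, -0.4136

Heun on (p,q): k1 = f(t_n, state_n); k2 = f(t_n + h, state_n + h·k1); state_{n+1} = state_n + (h/2)·(k1 + k2).
0.000000: (1.520000, -0.920000)
  k1 = (1.494608, 1.398400)
  predictor → (1.848814, -0.612352)
  k2 = (1.837565, 1.132125)
  → (1.886539, -0.641642)
0.220000: (1.886539, -0.641642)
  k1 = (1.874188, 1.210483)
  predictor → (2.298860, -0.375336)
  k2 = (2.294634, 0.862845)
  → (2.345109, -0.413576)
(p(0.44), q(0.44)) ≈ (2.3451, -0.4136)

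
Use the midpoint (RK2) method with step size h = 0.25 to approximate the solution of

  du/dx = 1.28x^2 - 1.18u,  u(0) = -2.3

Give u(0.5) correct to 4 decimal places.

-1.2428

Midpoint: k1 = f(x_n, u_n); k2 = f(x_n + h/2, u_n + (h/2)·k1); u_{n+1} = u_n + h·k2.
x=0.000000, u=-2.300000:
  k1 = f(0.000000, -2.300000) = 2.714000
  k2 = f(0.125000, -1.960750) = 2.333685
  u ← -2.300000 + 0.25·2.333685 = -1.716579
x=0.250000, u=-1.716579:
  k1 = f(0.250000, -1.716579) = 2.105563
  k2 = f(0.375000, -1.453383) = 1.894992
  u ← -1.716579 + 0.25·1.894992 = -1.242831
u(0.5) ≈ -1.2428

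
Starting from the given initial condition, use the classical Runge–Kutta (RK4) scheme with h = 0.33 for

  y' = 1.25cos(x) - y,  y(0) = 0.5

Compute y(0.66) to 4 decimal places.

RK4: k1 = f(x_n, y_n); k2 = f(x_n + h/2, y_n + (h/2)·k1); k3 = f(x_n + h/2, y_n + (h/2)·k2); k4 = f(x_n + h, y_n + h·k3); y_{n+1} = y_n + (h/6)·(k1 + 2k2 + 2k3 + k4).
x=0.000000, y=0.500000:
  k1 = f(0.000000, 0.500000) = 0.750000
  k2 = f(0.165000, 0.623750) = 0.609273
  k3 = f(0.165000, 0.600530) = 0.632493
  k4 = f(0.330000, 0.708723) = 0.473830
  y ← 0.500000 + (0.33/6)·(k1 + 2k2 + 2k3 + k4) = 0.703905
x=0.330000, y=0.703905:
  k1 = f(0.330000, 0.703905) = 0.478648
  k2 = f(0.495000, 0.782882) = 0.317079
  k3 = f(0.495000, 0.756223) = 0.343738
  k4 = f(0.660000, 0.817338) = 0.170152
  y ← 0.703905 + (0.33/6)·(k1 + 2k2 + 2k3 + k4) = 0.812279
y(0.66) ≈ 0.8123

0.8123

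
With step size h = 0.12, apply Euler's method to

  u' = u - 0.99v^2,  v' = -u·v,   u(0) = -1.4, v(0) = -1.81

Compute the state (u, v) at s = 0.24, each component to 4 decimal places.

Euler on (u,v): u_{n+1} = u_n + h·u', v_{n+1} = v_n + h·v'.
0.000000: (-1.400000, -1.810000); f=(-4.643339, -2.534000) → (-1.957201, -2.114080)
0.120000: (-1.957201, -2.114080); f=(-6.381842, -4.137679) → (-2.723022, -2.610601)
(u(0.24), v(0.24)) ≈ (-2.7230, -2.6106)

-2.7230, -2.6106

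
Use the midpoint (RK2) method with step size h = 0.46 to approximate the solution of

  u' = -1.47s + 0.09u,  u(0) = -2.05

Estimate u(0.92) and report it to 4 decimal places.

-2.8620

Midpoint: k1 = f(s_n, u_n); k2 = f(s_n + h/2, u_n + (h/2)·k1); u_{n+1} = u_n + h·k2.
s=0.000000, u=-2.050000:
  k1 = f(0.000000, -2.050000) = -0.184500
  k2 = f(0.230000, -2.092435) = -0.526419
  u ← -2.050000 + 0.46·(-0.526419) = -2.292153
s=0.460000, u=-2.292153:
  k1 = f(0.460000, -2.292153) = -0.882494
  k2 = f(0.690000, -2.495126) = -1.238861
  u ← -2.292153 + 0.46·(-1.238861) = -2.862029
u(0.92) ≈ -2.8620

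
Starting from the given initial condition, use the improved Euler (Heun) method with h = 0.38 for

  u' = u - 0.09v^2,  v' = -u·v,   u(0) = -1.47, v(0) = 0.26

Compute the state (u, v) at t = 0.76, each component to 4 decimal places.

Heun on (u,v): k1 = f(t_n, state_n); k2 = f(t_n + h, state_n + h·k1); state_{n+1} = state_n + (h/2)·(k1 + k2).
0.000000: (-1.470000, 0.260000)
  k1 = (-1.476084, 0.382200)
  predictor → (-2.030912, 0.405236)
  k2 = (-2.045691, 0.822999)
  → (-2.139137, 0.488988)
0.380000: (-2.139137, 0.488988)
  k1 = (-2.160657, 1.046012)
  predictor → (-2.960187, 0.886472)
  k2 = (-3.030912, 2.624124)
  → (-3.125535, 1.186314)
(u(0.76), v(0.76)) ≈ (-3.1255, 1.1863)

-3.1255, 1.1863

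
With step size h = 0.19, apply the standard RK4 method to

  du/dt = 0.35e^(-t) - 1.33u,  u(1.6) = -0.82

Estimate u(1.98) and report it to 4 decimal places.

-0.4774

RK4: k1 = f(t_n, u_n); k2 = f(t_n + h/2, u_n + (h/2)·k1); k3 = f(t_n + h/2, u_n + (h/2)·k2); k4 = f(t_n + h, u_n + h·k3); u_{n+1} = u_n + (h/6)·(k1 + 2k2 + 2k3 + k4).
t=1.600000, u=-0.820000:
  k1 = f(1.600000, -0.820000) = 1.161264
  k2 = f(1.695000, -0.709680) = 1.008134
  k3 = f(1.695000, -0.724227) = 1.027482
  k4 = f(1.790000, -0.624778) = 0.889391
  u ← -0.820000 + (0.19/6)·(k1 + 2k2 + 2k3 + k4) = -0.626140
t=1.790000, u=-0.626140:
  k1 = f(1.790000, -0.626140) = 0.891203
  k2 = f(1.885000, -0.541476) = 0.773303
  k3 = f(1.885000, -0.552676) = 0.788200
  k4 = f(1.980000, -0.476382) = 0.681913
  u ← -0.626140 + (0.19/6)·(k1 + 2k2 + 2k3 + k4) = -0.477430
u(1.98) ≈ -0.4774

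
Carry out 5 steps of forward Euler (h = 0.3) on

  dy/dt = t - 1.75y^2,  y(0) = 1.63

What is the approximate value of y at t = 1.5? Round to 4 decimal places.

Euler: y_{n+1} = y_n + h·f(t_n, y_n).
t=0.000000, y=1.630000: f=-4.649575 → y ← 1.630000 + 0.3·(-4.649575) = 0.235128
t=0.300000, y=0.235128: f=0.203251 → y ← 0.235128 + 0.3·0.203251 = 0.296103
t=0.600000, y=0.296103: f=0.446565 → y ← 0.296103 + 0.3·0.446565 = 0.430073
t=0.900000, y=0.430073: f=0.576316 → y ← 0.430073 + 0.3·0.576316 = 0.602967
t=1.200000, y=0.602967: f=0.563753 → y ← 0.602967 + 0.3·0.563753 = 0.772093
y(1.5) ≈ 0.7721

0.7721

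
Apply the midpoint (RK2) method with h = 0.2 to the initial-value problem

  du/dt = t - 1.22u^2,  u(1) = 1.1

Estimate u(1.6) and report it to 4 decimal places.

1.0771

Midpoint: k1 = f(t_n, u_n); k2 = f(t_n + h/2, u_n + (h/2)·k1); u_{n+1} = u_n + h·k2.
t=1.000000, u=1.100000:
  k1 = f(1.000000, 1.100000) = -0.476200
  k2 = f(1.100000, 1.052380) = -0.251154
  u ← 1.100000 + 0.2·(-0.251154) = 1.049769
t=1.200000, u=1.049769:
  k1 = f(1.200000, 1.049769) = -0.144459
  k2 = f(1.300000, 1.035323) = -0.007711
  u ← 1.049769 + 0.2·(-0.007711) = 1.048227
t=1.400000, u=1.048227:
  k1 = f(1.400000, 1.048227) = 0.059489
  k2 = f(1.500000, 1.054176) = 0.144230
  u ← 1.048227 + 0.2·0.144230 = 1.077073
u(1.6) ≈ 1.0771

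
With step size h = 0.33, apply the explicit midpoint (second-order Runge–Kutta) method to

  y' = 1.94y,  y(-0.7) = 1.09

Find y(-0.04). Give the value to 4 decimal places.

Midpoint: k1 = f(t_n, y_n); k2 = f(t_n + h/2, y_n + (h/2)·k1); y_{n+1} = y_n + h·k2.
t=-0.700000, y=1.090000:
  k1 = f(-0.700000, 1.090000) = 2.114600
  k2 = f(-0.535000, 1.438909) = 2.791483
  y ← 1.090000 + 0.33·2.791483 = 2.011190
t=-0.370000, y=2.011190:
  k1 = f(-0.370000, 2.011190) = 3.901708
  k2 = f(-0.205000, 2.654971) = 5.150644
  y ← 2.011190 + 0.33·5.150644 = 3.710902
y(-0.04) ≈ 3.7109

3.7109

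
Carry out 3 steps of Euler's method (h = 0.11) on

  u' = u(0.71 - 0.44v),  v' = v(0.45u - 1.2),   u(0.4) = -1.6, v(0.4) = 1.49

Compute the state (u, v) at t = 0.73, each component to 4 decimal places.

-1.6984, 0.7288

Euler on (u,v): u_{n+1} = u_n + h·u', v_{n+1} = v_n + h·v'.
0.400000: (-1.600000, 1.490000); f=(-0.087040, -2.860800) → (-1.609574, 1.175312)
0.510000: (-1.609574, 1.175312); f=(-0.310427, -2.261663) → (-1.643721, 0.926529)
0.620000: (-1.643721, 0.926529); f=(-0.496942, -1.797165) → (-1.698385, 0.728841)
(u(0.73), v(0.73)) ≈ (-1.6984, 0.7288)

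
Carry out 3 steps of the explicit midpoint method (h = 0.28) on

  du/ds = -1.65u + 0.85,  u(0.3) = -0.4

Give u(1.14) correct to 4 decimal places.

Midpoint: k1 = f(s_n, u_n); k2 = f(s_n + h/2, u_n + (h/2)·k1); u_{n+1} = u_n + h·k2.
s=0.300000, u=-0.400000:
  k1 = f(0.300000, -0.400000) = 1.510000
  k2 = f(0.440000, -0.188600) = 1.161190
  u ← -0.400000 + 0.28·1.161190 = -0.074867
s=0.580000, u=-0.074867:
  k1 = f(0.580000, -0.074867) = 0.973530
  k2 = f(0.720000, 0.061427) = 0.748645
  u ← -0.074867 + 0.28·0.748645 = 0.134754
s=0.860000, u=0.134754:
  k1 = f(0.860000, 0.134754) = 0.627656
  k2 = f(1.000000, 0.222626) = 0.482668
  u ← 0.134754 + 0.28·0.482668 = 0.269901
u(1.14) ≈ 0.2699

0.2699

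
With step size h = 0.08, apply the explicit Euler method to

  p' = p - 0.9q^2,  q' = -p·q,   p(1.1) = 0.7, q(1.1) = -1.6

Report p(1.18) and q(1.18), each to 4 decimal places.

Euler on (p,q): p_{n+1} = p_n + h·p', q_{n+1} = q_n + h·q'.
1.100000: (0.700000, -1.600000); f=(-1.604000, 1.120000) → (0.571680, -1.510400)
(p(1.18), q(1.18)) ≈ (0.5717, -1.5104)

0.5717, -1.5104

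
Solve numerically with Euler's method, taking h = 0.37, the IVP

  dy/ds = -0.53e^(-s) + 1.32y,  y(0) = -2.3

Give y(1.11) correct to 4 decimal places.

Euler: y_{n+1} = y_n + h·f(s_n, y_n).
s=0.000000, y=-2.300000: f=-3.566000 → y ← -2.300000 + 0.37·(-3.566000) = -3.619420
s=0.370000, y=-3.619420: f=-5.143724 → y ← -3.619420 + 0.37·(-5.143724) = -5.522598
s=0.740000, y=-5.522598: f=-7.542699 → y ← -5.522598 + 0.37·(-7.542699) = -8.313397
y(1.11) ≈ -8.3134

-8.3134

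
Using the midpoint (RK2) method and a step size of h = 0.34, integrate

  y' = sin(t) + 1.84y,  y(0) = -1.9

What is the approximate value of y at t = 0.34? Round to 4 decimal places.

Midpoint: k1 = f(t_n, y_n); k2 = f(t_n + h/2, y_n + (h/2)·k1); y_{n+1} = y_n + h·k2.
t=0.000000, y=-1.900000:
  k1 = f(0.000000, -1.900000) = -3.496000
  k2 = f(0.170000, -2.494320) = -4.420366
  y ← -1.900000 + 0.34·(-4.420366) = -3.402925
y(0.34) ≈ -3.4029

-3.4029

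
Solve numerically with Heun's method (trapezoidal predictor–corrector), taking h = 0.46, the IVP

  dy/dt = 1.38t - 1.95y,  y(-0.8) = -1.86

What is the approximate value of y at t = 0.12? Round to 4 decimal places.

Heun: k1 = f(t_n, y_n); k2 = f(t_n + h, y_n + h·k1); y_{n+1} = y_n + (h/2)·(k1 + k2).
t=-0.800000, y=-1.860000:
  k1 = f(-0.800000, -1.860000) = 2.523000
  k2 = f(-0.340000, -0.699420) = 0.894669
  y ← -1.860000 + (0.46/2)·(2.523000 + 0.894669) = -1.073936
t=-0.340000, y=-1.073936:
  k1 = f(-0.340000, -1.073936) = 1.624975
  k2 = f(0.120000, -0.326447) = 0.802172
  y ← -1.073936 + (0.46/2)·(1.624975 + 0.802172) = -0.515692
y(0.12) ≈ -0.5157

-0.5157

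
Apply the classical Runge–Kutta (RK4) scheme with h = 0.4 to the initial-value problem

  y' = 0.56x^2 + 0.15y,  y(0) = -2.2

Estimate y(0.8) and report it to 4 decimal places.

RK4: k1 = f(x_n, y_n); k2 = f(x_n + h/2, y_n + (h/2)·k1); k3 = f(x_n + h/2, y_n + (h/2)·k2); k4 = f(x_n + h, y_n + h·k3); y_{n+1} = y_n + (h/6)·(k1 + 2k2 + 2k3 + k4).
x=0.000000, y=-2.200000:
  k1 = f(0.000000, -2.200000) = -0.330000
  k2 = f(0.200000, -2.266000) = -0.317500
  k3 = f(0.200000, -2.263500) = -0.317125
  k4 = f(0.400000, -2.326850) = -0.259428
  y ← -2.200000 + (0.4/6)·(k1 + 2k2 + 2k3 + k4) = -2.323912
x=0.400000, y=-2.323912:
  k1 = f(0.400000, -2.323912) = -0.258987
  k2 = f(0.600000, -2.375709) = -0.154756
  k3 = f(0.600000, -2.354863) = -0.151629
  k4 = f(0.800000, -2.384564) = 0.000715
  y ← -2.323912 + (0.4/6)·(k1 + 2k2 + 2k3 + k4) = -2.381981
y(0.8) ≈ -2.3820

-2.3820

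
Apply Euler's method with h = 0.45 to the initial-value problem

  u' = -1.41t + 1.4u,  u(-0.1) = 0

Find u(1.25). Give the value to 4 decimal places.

Euler: u_{n+1} = u_n + h·f(t_n, u_n).
t=-0.100000, u=0.000000: f=0.141000 → u ← 0.000000 + 0.45·0.141000 = 0.063450
t=0.350000, u=0.063450: f=-0.404670 → u ← 0.063450 + 0.45·(-0.404670) = -0.118652
t=0.800000, u=-0.118652: f=-1.294112 → u ← -0.118652 + 0.45·(-1.294112) = -0.701002
u(1.25) ≈ -0.7010

-0.7010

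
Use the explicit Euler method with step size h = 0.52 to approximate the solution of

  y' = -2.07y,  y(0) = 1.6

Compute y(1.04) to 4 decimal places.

0.0093

Euler: y_{n+1} = y_n + h·f(t_n, y_n).
t=0.000000, y=1.600000: f=-3.312000 → y ← 1.600000 + 0.52·(-3.312000) = -0.122240
t=0.520000, y=-0.122240: f=0.253037 → y ← -0.122240 + 0.52·0.253037 = 0.009339
y(1.04) ≈ 0.0093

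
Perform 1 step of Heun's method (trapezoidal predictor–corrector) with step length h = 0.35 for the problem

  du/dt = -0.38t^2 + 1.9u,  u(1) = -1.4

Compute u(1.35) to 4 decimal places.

-2.8725

Heun: k1 = f(t_n, u_n); k2 = f(t_n + h, u_n + h·k1); u_{n+1} = u_n + (h/2)·(k1 + k2).
t=1.000000, u=-1.400000:
  k1 = f(1.000000, -1.400000) = -3.040000
  k2 = f(1.350000, -2.464000) = -5.374150
  u ← -1.400000 + (0.35/2)·(-3.040000 + (-5.374150)) = -2.872476
u(1.35) ≈ -2.8725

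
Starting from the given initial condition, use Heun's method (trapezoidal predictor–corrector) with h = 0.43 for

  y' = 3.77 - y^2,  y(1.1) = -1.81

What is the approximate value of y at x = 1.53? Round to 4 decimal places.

-1.4420

Heun: k1 = f(x_n, y_n); k2 = f(x_n + h, y_n + h·k1); y_{n+1} = y_n + (h/2)·(k1 + k2).
x=1.100000, y=-1.810000:
  k1 = f(1.100000, -1.810000) = 0.493900
  k2 = f(1.530000, -1.597623) = 1.217601
  y ← -1.810000 + (0.43/2)·(0.493900 + 1.217601) = -1.442027
y(1.53) ≈ -1.4420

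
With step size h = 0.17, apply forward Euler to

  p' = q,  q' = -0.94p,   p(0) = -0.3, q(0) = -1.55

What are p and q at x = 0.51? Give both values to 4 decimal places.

-1.0589, -1.2812

Euler on (p,q): p_{n+1} = p_n + h·p', q_{n+1} = q_n + h·q'.
0.000000: (-0.300000, -1.550000); f=(-1.550000, 0.282000) → (-0.563500, -1.502060)
0.170000: (-0.563500, -1.502060); f=(-1.502060, 0.529690) → (-0.818850, -1.412013)
0.340000: (-0.818850, -1.412013); f=(-1.412013, 0.769719) → (-1.058892, -1.281160)
(p(0.51), q(0.51)) ≈ (-1.0589, -1.2812)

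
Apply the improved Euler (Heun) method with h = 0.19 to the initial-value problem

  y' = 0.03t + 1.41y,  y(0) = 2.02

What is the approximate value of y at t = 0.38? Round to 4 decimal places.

Heun: k1 = f(t_n, y_n); k2 = f(t_n + h, y_n + h·k1); y_{n+1} = y_n + (h/2)·(k1 + k2).
t=0.000000, y=2.020000:
  k1 = f(0.000000, 2.020000) = 2.848200
  k2 = f(0.190000, 2.561158) = 3.616933
  y ← 2.020000 + (0.19/2)·(2.848200 + 3.616933) = 2.634188
t=0.190000, y=2.634188:
  k1 = f(0.190000, 2.634188) = 3.719905
  k2 = f(0.380000, 3.340969) = 4.722167
  y ← 2.634188 + (0.19/2)·(3.719905 + 4.722167) = 3.436184
y(0.38) ≈ 3.4362

3.4362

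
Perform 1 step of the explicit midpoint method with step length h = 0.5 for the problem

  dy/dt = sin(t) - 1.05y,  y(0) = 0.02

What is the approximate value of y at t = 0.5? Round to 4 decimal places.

0.1360

Midpoint: k1 = f(t_n, y_n); k2 = f(t_n + h/2, y_n + (h/2)·k1); y_{n+1} = y_n + h·k2.
t=0.000000, y=0.020000:
  k1 = f(0.000000, 0.020000) = -0.021000
  k2 = f(0.250000, 0.014750) = 0.231916
  y ← 0.020000 + 0.5·0.231916 = 0.135958
y(0.5) ≈ 0.1360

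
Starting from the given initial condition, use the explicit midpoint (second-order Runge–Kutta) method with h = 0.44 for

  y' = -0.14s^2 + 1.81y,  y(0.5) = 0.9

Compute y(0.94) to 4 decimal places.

Midpoint: k1 = f(s_n, y_n); k2 = f(s_n + h/2, y_n + (h/2)·k1); y_{n+1} = y_n + h·k2.
s=0.500000, y=0.900000:
  k1 = f(0.500000, 0.900000) = 1.594000
  k2 = f(0.720000, 1.250680) = 2.191155
  y ← 0.900000 + 0.44·2.191155 = 1.864108
y(0.94) ≈ 1.8641

1.8641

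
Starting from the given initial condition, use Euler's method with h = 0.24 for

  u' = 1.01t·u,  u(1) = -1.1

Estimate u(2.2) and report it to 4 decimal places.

Euler: u_{n+1} = u_n + h·f(t_n, u_n).
t=1.000000, u=-1.100000: f=-1.111000 → u ← -1.100000 + 0.24·(-1.111000) = -1.366640
t=1.240000, u=-1.366640: f=-1.711580 → u ← -1.366640 + 0.24·(-1.711580) = -1.777419
t=1.480000, u=-1.777419: f=-2.656886 → u ← -1.777419 + 0.24·(-2.656886) = -2.415072
t=1.720000, u=-2.415072: f=-4.195463 → u ← -2.415072 + 0.24·(-4.195463) = -3.421983
t=1.960000, u=-3.421983: f=-6.774157 → u ← -3.421983 + 0.24·(-6.774157) = -5.047781
u(2.2) ≈ -5.0478

-5.0478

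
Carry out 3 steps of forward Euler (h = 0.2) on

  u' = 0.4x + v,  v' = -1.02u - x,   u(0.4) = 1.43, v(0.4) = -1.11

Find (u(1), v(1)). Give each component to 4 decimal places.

0.6847, -2.2170

Euler on (u,v): u_{n+1} = u_n + h·u', v_{n+1} = v_n + h·v'.
0.400000: (1.430000, -1.110000); f=(-0.950000, -1.858600) → (1.240000, -1.481720)
0.600000: (1.240000, -1.481720); f=(-1.241720, -1.864800) → (0.991656, -1.854680)
0.800000: (0.991656, -1.854680); f=(-1.534680, -1.811489) → (0.684720, -2.216978)
(u(1), v(1)) ≈ (0.6847, -2.2170)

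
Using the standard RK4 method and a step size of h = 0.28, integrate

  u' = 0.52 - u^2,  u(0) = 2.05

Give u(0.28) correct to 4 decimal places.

RK4: k1 = f(s_n, u_n); k2 = f(s_n + h/2, u_n + (h/2)·k1); k3 = f(s_n + h/2, u_n + (h/2)·k2); k4 = f(s_n + h, u_n + h·k3); u_{n+1} = u_n + (h/6)·(k1 + 2k2 + 2k3 + k4).
s=0.000000, u=2.050000:
  k1 = f(0.000000, 2.050000) = -3.682500
  k2 = f(0.140000, 1.534450) = -1.834537
  k3 = f(0.140000, 1.793165) = -2.695440
  k4 = f(0.280000, 1.295277) = -1.157742
  u ← 2.050000 + (0.28/6)·(k1 + 2k2 + 2k3 + k4) = 1.401324
u(0.28) ≈ 1.4013

1.4013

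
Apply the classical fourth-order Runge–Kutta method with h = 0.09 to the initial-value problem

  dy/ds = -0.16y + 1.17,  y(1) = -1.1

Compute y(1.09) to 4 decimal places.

-0.9797

RK4: k1 = f(s_n, y_n); k2 = f(s_n + h/2, y_n + (h/2)·k1); k3 = f(s_n + h/2, y_n + (h/2)·k2); k4 = f(s_n + h, y_n + h·k3); y_{n+1} = y_n + (h/6)·(k1 + 2k2 + 2k3 + k4).
s=1.000000, y=-1.100000:
  k1 = f(1.000000, -1.100000) = 1.346000
  k2 = f(1.045000, -1.039430) = 1.336309
  k3 = f(1.045000, -1.039866) = 1.336379
  k4 = f(1.090000, -0.979726) = 1.326756
  y ← -1.100000 + (0.09/6)·(k1 + 2k2 + 2k3 + k4) = -0.979728
y(1.09) ≈ -0.9797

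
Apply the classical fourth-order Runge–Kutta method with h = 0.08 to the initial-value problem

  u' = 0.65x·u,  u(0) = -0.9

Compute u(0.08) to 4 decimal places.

-0.9019

RK4: k1 = f(x_n, u_n); k2 = f(x_n + h/2, u_n + (h/2)·k1); k3 = f(x_n + h/2, u_n + (h/2)·k2); k4 = f(x_n + h, u_n + h·k3); u_{n+1} = u_n + (h/6)·(k1 + 2k2 + 2k3 + k4).
x=0.000000, u=-0.900000:
  k1 = f(0.000000, -0.900000) = 0.000000
  k2 = f(0.040000, -0.900000) = -0.023400
  k3 = f(0.040000, -0.900936) = -0.023424
  k4 = f(0.080000, -0.901874) = -0.046897
  u ← -0.900000 + (0.08/6)·(k1 + 2k2 + 2k3 + k4) = -0.901874
u(0.08) ≈ -0.9019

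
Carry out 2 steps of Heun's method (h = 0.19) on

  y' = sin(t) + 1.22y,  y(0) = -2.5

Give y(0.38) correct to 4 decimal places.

-3.8807

Heun: k1 = f(t_n, y_n); k2 = f(t_n + h, y_n + h·k1); y_{n+1} = y_n + (h/2)·(k1 + k2).
t=0.000000, y=-2.500000:
  k1 = f(0.000000, -2.500000) = -3.050000
  k2 = f(0.190000, -3.079500) = -3.568131
  y ← -2.500000 + (0.19/2)·(-3.050000 + (-3.568131)) = -3.128722
t=0.190000, y=-3.128722:
  k1 = f(0.190000, -3.128722) = -3.628183
  k2 = f(0.380000, -3.818077) = -4.287134
  y ← -3.128722 + (0.19/2)·(-3.628183 + (-4.287134)) = -3.880677
y(0.38) ≈ -3.8807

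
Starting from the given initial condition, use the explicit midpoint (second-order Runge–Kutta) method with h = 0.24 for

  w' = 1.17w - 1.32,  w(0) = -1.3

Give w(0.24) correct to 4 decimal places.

-2.0776

Midpoint: k1 = f(x_n, w_n); k2 = f(x_n + h/2, w_n + (h/2)·k1); w_{n+1} = w_n + h·k2.
x=0.000000, w=-1.300000:
  k1 = f(0.000000, -1.300000) = -2.841000
  k2 = f(0.120000, -1.640920) = -3.239876
  w ← -1.300000 + 0.24·(-3.239876) = -2.077570
w(0.24) ≈ -2.0776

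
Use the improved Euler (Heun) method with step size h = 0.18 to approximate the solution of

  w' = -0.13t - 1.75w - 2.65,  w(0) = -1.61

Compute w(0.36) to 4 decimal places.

-1.5731

Heun: k1 = f(t_n, w_n); k2 = f(t_n + h, w_n + h·k1); w_{n+1} = w_n + (h/2)·(k1 + k2).
t=0.000000, w=-1.610000:
  k1 = f(0.000000, -1.610000) = 0.167500
  k2 = f(0.180000, -1.579850) = 0.091337
  w ← -1.610000 + (0.18/2)·(0.167500 + 0.091337) = -1.586705
t=0.180000, w=-1.586705:
  k1 = f(0.180000, -1.586705) = 0.103333
  k2 = f(0.360000, -1.568105) = 0.047383
  w ← -1.586705 + (0.18/2)·(0.103333 + 0.047383) = -1.573140
w(0.36) ≈ -1.5731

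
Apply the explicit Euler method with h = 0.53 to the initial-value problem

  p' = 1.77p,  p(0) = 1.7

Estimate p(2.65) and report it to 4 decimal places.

46.4868

Euler: p_{n+1} = p_n + h·f(t_n, p_n).
t=0.000000, p=1.700000: f=3.009000 → p ← 1.700000 + 0.53·3.009000 = 3.294770
t=0.530000, p=3.294770: f=5.831743 → p ← 3.294770 + 0.53·5.831743 = 6.385594
t=1.060000, p=6.385594: f=11.302501 → p ← 6.385594 + 0.53·11.302501 = 12.375919
t=1.590000, p=12.375919: f=21.905377 → p ← 12.375919 + 0.53·21.905377 = 23.985769
t=2.120000, p=23.985769: f=42.454811 → p ← 23.985769 + 0.53·42.454811 = 46.486819
p(2.65) ≈ 46.4868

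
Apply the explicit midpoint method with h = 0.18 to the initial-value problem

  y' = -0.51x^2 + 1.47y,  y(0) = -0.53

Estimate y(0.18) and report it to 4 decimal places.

Midpoint: k1 = f(x_n, y_n); k2 = f(x_n + h/2, y_n + (h/2)·k1); y_{n+1} = y_n + h·k2.
x=0.000000, y=-0.530000:
  k1 = f(0.000000, -0.530000) = -0.779100
  k2 = f(0.090000, -0.600119) = -0.886306
  y ← -0.530000 + 0.18·(-0.886306) = -0.689535
y(0.18) ≈ -0.6895

-0.6895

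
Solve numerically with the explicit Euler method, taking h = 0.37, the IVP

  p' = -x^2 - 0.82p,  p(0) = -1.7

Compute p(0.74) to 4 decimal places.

Euler: p_{n+1} = p_n + h·f(x_n, p_n).
x=0.000000, p=-1.700000: f=1.394000 → p ← -1.700000 + 0.37·1.394000 = -1.184220
x=0.370000, p=-1.184220: f=0.834160 → p ← -1.184220 + 0.37·0.834160 = -0.875581
p(0.74) ≈ -0.8756

-0.8756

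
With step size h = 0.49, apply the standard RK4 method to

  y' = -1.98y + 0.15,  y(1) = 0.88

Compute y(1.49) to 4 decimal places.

0.3855

RK4: k1 = f(x_n, y_n); k2 = f(x_n + h/2, y_n + (h/2)·k1); k3 = f(x_n + h/2, y_n + (h/2)·k2); k4 = f(x_n + h, y_n + h·k3); y_{n+1} = y_n + (h/6)·(k1 + 2k2 + 2k3 + k4).
x=1.000000, y=0.880000:
  k1 = f(1.000000, 0.880000) = -1.592400
  k2 = f(1.245000, 0.489862) = -0.819927
  k3 = f(1.245000, 0.679118) = -1.194654
  k4 = f(1.490000, 0.294620) = -0.433347
  y ← 0.880000 + (0.49/6)·(k1 + 2k2 + 2k3 + k4) = 0.385516
y(1.49) ≈ 0.3855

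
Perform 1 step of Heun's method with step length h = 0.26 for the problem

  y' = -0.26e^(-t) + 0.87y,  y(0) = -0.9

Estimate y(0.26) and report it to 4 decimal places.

-1.1941

Heun: k1 = f(t_n, y_n); k2 = f(t_n + h, y_n + h·k1); y_{n+1} = y_n + (h/2)·(k1 + k2).
t=0.000000, y=-0.900000:
  k1 = f(0.000000, -0.900000) = -1.043000
  k2 = f(0.260000, -1.171180) = -1.219400
  y ← -0.900000 + (0.26/2)·(-1.043000 + (-1.219400)) = -1.194112
y(0.26) ≈ -1.1941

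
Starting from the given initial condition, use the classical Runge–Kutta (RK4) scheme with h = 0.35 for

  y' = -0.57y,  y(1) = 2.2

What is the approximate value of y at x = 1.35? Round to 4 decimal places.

RK4: k1 = f(x_n, y_n); k2 = f(x_n + h/2, y_n + (h/2)·k1); k3 = f(x_n + h/2, y_n + (h/2)·k2); k4 = f(x_n + h, y_n + h·k3); y_{n+1} = y_n + (h/6)·(k1 + 2k2 + 2k3 + k4).
x=1.000000, y=2.200000:
  k1 = f(1.000000, 2.200000) = -1.254000
  k2 = f(1.175000, 1.980550) = -1.128914
  k3 = f(1.175000, 2.002440) = -1.141391
  k4 = f(1.350000, 1.800513) = -1.026293
  y ← 2.200000 + (0.35/6)·(k1 + 2k2 + 2k3 + k4) = 1.802114
y(1.35) ≈ 1.8021

1.8021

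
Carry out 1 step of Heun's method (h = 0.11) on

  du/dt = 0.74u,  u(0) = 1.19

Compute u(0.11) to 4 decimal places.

Heun: k1 = f(t_n, u_n); k2 = f(t_n + h, u_n + h·k1); u_{n+1} = u_n + (h/2)·(k1 + k2).
t=0.000000, u=1.190000:
  k1 = f(0.000000, 1.190000) = 0.880600
  k2 = f(0.110000, 1.286866) = 0.952281
  u ← 1.190000 + (0.11/2)·(0.880600 + 0.952281) = 1.290808
u(0.11) ≈ 1.2908

1.2908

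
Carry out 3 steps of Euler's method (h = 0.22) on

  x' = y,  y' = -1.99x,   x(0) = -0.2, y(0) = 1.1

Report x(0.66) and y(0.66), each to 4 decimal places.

Euler on (x,y): x_{n+1} = x_n + h·x', y_{n+1} = y_n + h·y'.
0.000000: (-0.200000, 1.100000); f=(1.100000, 0.398000) → (0.042000, 1.187560)
0.220000: (0.042000, 1.187560); f=(1.187560, -0.083580) → (0.303263, 1.169172)
0.440000: (0.303263, 1.169172); f=(1.169172, -0.603494) → (0.560481, 1.036404)
(x(0.66), y(0.66)) ≈ (0.5605, 1.0364)

0.5605, 1.0364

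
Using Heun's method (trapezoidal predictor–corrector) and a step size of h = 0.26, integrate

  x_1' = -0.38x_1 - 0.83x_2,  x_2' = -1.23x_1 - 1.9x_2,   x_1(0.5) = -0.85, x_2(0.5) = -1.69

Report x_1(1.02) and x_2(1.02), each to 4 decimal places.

-0.3697, -0.4929

Heun on (x_1,x_2): k1 = f(t_n, state_n); k2 = f(t_n + h, state_n + h·k1); state_{n+1} = state_n + (h/2)·(k1 + k2).
0.500000: (-0.850000, -1.690000)
  k1 = (1.725700, 4.256500)
  predictor → (-0.401318, -0.583310)
  k2 = (0.636648, 1.601910)
  → (-0.542895, -0.928407)
0.760000: (-0.542895, -0.928407)
  k1 = (0.976878, 2.431733)
  predictor → (-0.288907, -0.296156)
  k2 = (0.355594, 0.918052)
  → (-0.369673, -0.492935)
(x_1(1.02), x_2(1.02)) ≈ (-0.3697, -0.4929)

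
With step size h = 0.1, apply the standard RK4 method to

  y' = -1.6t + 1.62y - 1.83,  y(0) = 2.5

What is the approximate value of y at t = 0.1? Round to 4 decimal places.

2.7325

RK4: k1 = f(t_n, y_n); k2 = f(t_n + h/2, y_n + (h/2)·k1); k3 = f(t_n + h/2, y_n + (h/2)·k2); k4 = f(t_n + h, y_n + h·k3); y_{n+1} = y_n + (h/6)·(k1 + 2k2 + 2k3 + k4).
t=0.000000, y=2.500000:
  k1 = f(0.000000, 2.500000) = 2.220000
  k2 = f(0.050000, 2.611000) = 2.319820
  k3 = f(0.050000, 2.615991) = 2.327905
  k4 = f(0.100000, 2.732791) = 2.437121
  y ← 2.500000 + (0.1/6)·(k1 + 2k2 + 2k3 + k4) = 2.732543
y(0.1) ≈ 2.7325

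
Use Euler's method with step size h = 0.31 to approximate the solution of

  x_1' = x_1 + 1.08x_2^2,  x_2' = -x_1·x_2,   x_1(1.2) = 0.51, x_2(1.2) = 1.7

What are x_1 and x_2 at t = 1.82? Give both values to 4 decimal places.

2.8285, 0.7055

Euler on (x_1,x_2): x_1_{n+1} = x_1_n + h·x_1', x_2_{n+1} = x_2_n + h·x_2'.
1.200000: (0.510000, 1.700000); f=(3.631200, -0.867000) → (1.635672, 1.431230)
1.510000: (1.635672, 1.431230); f=(3.847965, -2.341023) → (2.828541, 0.705513)
(x_1(1.82), x_2(1.82)) ≈ (2.8285, 0.7055)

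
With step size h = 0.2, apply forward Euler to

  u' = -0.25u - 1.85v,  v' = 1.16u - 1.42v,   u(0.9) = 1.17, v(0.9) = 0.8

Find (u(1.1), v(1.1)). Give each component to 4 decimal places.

0.8155, 0.8442

Euler on (u,v): u_{n+1} = u_n + h·u', v_{n+1} = v_n + h·v'.
0.900000: (1.170000, 0.800000); f=(-1.772500, 0.221200) → (0.815500, 0.844240)
(u(1.1), v(1.1)) ≈ (0.8155, 0.8442)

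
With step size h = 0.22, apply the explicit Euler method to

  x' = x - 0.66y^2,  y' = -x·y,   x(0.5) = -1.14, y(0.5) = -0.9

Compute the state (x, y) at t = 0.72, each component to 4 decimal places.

Euler on (x,y): x_{n+1} = x_n + h·x', y_{n+1} = y_n + h·y'.
0.500000: (-1.140000, -0.900000); f=(-1.674600, -1.026000) → (-1.508412, -1.125720)
(x(0.72), y(0.72)) ≈ (-1.5084, -1.1257)

-1.5084, -1.1257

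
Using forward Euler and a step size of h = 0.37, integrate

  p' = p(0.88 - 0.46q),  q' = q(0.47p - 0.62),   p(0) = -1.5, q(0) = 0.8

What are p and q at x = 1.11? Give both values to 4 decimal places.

-2.8994, 0.0715

Euler on (p,q): p_{n+1} = p_n + h·p', q_{n+1} = q_n + h·q'.
0.000000: (-1.500000, 0.800000); f=(-0.768000, -1.060000) → (-1.784160, 0.407800)
0.370000: (-1.784160, 0.407800); f=(-1.235374, -0.594799) → (-2.241248, 0.187724)
0.740000: (-2.241248, 0.187724); f=(-1.778759, -0.314136) → (-2.899389, 0.071494)
(p(1.11), q(1.11)) ≈ (-2.8994, 0.0715)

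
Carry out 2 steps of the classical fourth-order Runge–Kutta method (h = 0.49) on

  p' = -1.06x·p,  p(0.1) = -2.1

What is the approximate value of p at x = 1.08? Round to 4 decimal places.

RK4: k1 = f(x_n, p_n); k2 = f(x_n + h/2, p_n + (h/2)·k1); k3 = f(x_n + h/2, p_n + (h/2)·k2); k4 = f(x_n + h, p_n + h·k3); p_{n+1} = p_n + (h/6)·(k1 + 2k2 + 2k3 + k4).
x=0.100000, p=-2.100000:
  k1 = f(0.100000, -2.100000) = 0.222600
  k2 = f(0.345000, -2.045463) = 0.748026
  k3 = f(0.345000, -1.916734) = 0.700950
  k4 = f(0.590000, -1.756535) = 1.098537
  p ← -2.100000 + (0.49/6)·(k1 + 2k2 + 2k3 + k4) = -1.755441
x=0.590000, p=-1.755441:
  k1 = f(0.590000, -1.755441) = 1.097853
  k2 = f(0.835000, -1.486467) = 1.315672
  k3 = f(0.835000, -1.433102) = 1.268438
  k4 = f(1.080000, -1.133906) = 1.298096
  p ← -1.755441 + (0.49/6)·(k1 + 2k2 + 2k3 + k4) = -1.137701
p(1.08) ≈ -1.1377

-1.1377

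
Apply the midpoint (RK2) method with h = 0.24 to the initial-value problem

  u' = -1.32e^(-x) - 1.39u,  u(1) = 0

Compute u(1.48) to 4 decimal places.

Midpoint: k1 = f(x_n, u_n); k2 = f(x_n + h/2, u_n + (h/2)·k1); u_{n+1} = u_n + h·k2.
x=1.000000, u=0.000000:
  k1 = f(1.000000, 0.000000) = -0.485601
  k2 = f(1.120000, -0.058272) = -0.349691
  u ← 0.000000 + 0.24·(-0.349691) = -0.083926
x=1.240000, u=-0.083926:
  k1 = f(1.240000, -0.083926) = -0.265330
  k2 = f(1.360000, -0.115765) = -0.177878
  u ← -0.083926 + 0.24·(-0.177878) = -0.126617
u(1.48) ≈ -0.1266

-0.1266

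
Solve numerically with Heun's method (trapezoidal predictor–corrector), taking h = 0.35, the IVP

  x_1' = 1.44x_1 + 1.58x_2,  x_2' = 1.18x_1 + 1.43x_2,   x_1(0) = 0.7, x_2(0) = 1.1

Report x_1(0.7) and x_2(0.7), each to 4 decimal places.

5.6776, 5.4107

Heun on (x_1,x_2): k1 = f(t_n, state_n); k2 = f(t_n + h, state_n + h·k1); state_{n+1} = state_n + (h/2)·(k1 + k2).
0.000000: (0.700000, 1.100000)
  k1 = (2.746000, 2.399000)
  predictor → (1.661100, 1.939650)
  k2 = (5.456631, 4.733797)
  → (2.135460, 2.348240)
0.350000: (2.135460, 2.348240)
  k1 = (6.785282, 5.877826)
  predictor → (4.510309, 4.405479)
  k2 = (13.455501, 11.621999)
  → (5.677597, 5.410709)
(x_1(0.7), x_2(0.7)) ≈ (5.6776, 5.4107)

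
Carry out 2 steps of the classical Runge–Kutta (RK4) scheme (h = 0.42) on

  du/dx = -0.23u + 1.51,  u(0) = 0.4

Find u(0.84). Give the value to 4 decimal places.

1.4831

RK4: k1 = f(x_n, u_n); k2 = f(x_n + h/2, u_n + (h/2)·k1); k3 = f(x_n + h/2, u_n + (h/2)·k2); k4 = f(x_n + h, u_n + h·k3); u_{n+1} = u_n + (h/6)·(k1 + 2k2 + 2k3 + k4).
x=0.000000, u=0.400000:
  k1 = f(0.000000, 0.400000) = 1.418000
  k2 = f(0.210000, 0.697780) = 1.349511
  k3 = f(0.210000, 0.683397) = 1.352819
  k4 = f(0.420000, 0.968184) = 1.287318
  u ← 0.400000 + (0.42/6)·(k1 + 2k2 + 2k3 + k4) = 0.967698
x=0.420000, u=0.967698:
  k1 = f(0.420000, 0.967698) = 1.287429
  k2 = f(0.630000, 1.238059) = 1.225247
  k3 = f(0.630000, 1.225000) = 1.228250
  k4 = f(0.840000, 1.483563) = 1.168780
  u ← 0.967698 + (0.42/6)·(k1 + 2k2 + 2k3 + k4) = 1.483123
u(0.84) ≈ 1.4831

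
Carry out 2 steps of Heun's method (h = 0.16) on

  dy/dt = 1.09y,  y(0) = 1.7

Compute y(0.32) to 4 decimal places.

Heun: k1 = f(t_n, y_n); k2 = f(t_n + h, y_n + h·k1); y_{n+1} = y_n + (h/2)·(k1 + k2).
t=0.000000, y=1.700000:
  k1 = f(0.000000, 1.700000) = 1.853000
  k2 = f(0.160000, 1.996480) = 2.176163
  y ← 1.700000 + (0.16/2)·(1.853000 + 2.176163) = 2.022333
t=0.160000, y=2.022333:
  k1 = f(0.160000, 2.022333) = 2.204343
  k2 = f(0.320000, 2.375028) = 2.588780
  y ← 2.022333 + (0.16/2)·(2.204343 + 2.588780) = 2.405783
y(0.32) ≈ 2.4058

2.4058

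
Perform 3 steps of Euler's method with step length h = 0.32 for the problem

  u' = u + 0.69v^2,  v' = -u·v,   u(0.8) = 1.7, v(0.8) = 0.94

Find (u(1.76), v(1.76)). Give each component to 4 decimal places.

Euler on (u,v): u_{n+1} = u_n + h·u', v_{n+1} = v_n + h·v'.
0.800000: (1.700000, 0.940000); f=(2.309684, -1.598000) → (2.439099, 0.428640)
1.120000: (2.439099, 0.428640); f=(2.565874, -1.045495) → (3.260179, 0.094081)
1.440000: (3.260179, 0.094081); f=(3.266286, -0.306722) → (4.305390, -0.004070)
(u(1.76), v(1.76)) ≈ (4.3054, -0.0041)

4.3054, -0.0041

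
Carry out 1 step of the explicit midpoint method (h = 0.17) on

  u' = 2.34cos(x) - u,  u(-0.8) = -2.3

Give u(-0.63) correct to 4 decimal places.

Midpoint: k1 = f(x_n, u_n); k2 = f(x_n + h/2, u_n + (h/2)·k1); u_{n+1} = u_n + h·k2.
x=-0.800000, u=-2.300000:
  k1 = f(-0.800000, -2.300000) = 3.930294
  k2 = f(-0.715000, -1.965925) = 3.732843
  u ← -2.300000 + 0.17·3.732843 = -1.665417
u(-0.63) ≈ -1.6654

-1.6654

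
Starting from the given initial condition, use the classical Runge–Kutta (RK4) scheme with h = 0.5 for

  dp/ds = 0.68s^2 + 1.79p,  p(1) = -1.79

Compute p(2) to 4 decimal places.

RK4: k1 = f(s_n, p_n); k2 = f(s_n + h/2, p_n + (h/2)·k1); k3 = f(s_n + h/2, p_n + (h/2)·k2); k4 = f(s_n + h, p_n + h·k3); p_{n+1} = p_n + (h/6)·(k1 + 2k2 + 2k3 + k4).
s=1.000000, p=-1.790000:
  k1 = f(1.000000, -1.790000) = -2.524100
  k2 = f(1.250000, -2.421025) = -3.271135
  k3 = f(1.250000, -2.607784) = -3.605433
  k4 = f(1.500000, -3.592716) = -4.900962
  p ← -1.790000 + (0.5/6)·(k1 + 2k2 + 2k3 + k4) = -3.554850
s=1.500000, p=-3.554850:
  k1 = f(1.500000, -3.554850) = -4.833181
  k2 = f(1.750000, -4.763145) = -6.443530
  k3 = f(1.750000, -5.165732) = -7.164161
  k4 = f(2.000000, -7.136930) = -10.055105
  p ← -3.554850 + (0.5/6)·(k1 + 2k2 + 2k3 + k4) = -7.063489
p(2) ≈ -7.0635

-7.0635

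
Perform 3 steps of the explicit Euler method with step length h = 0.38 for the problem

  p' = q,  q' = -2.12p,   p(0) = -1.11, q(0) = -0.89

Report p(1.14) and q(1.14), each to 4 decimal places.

-1.0017, 2.3363

Euler on (p,q): p_{n+1} = p_n + h·p', q_{n+1} = q_n + h·q'.
0.000000: (-1.110000, -0.890000); f=(-0.890000, 2.353200) → (-1.448200, 0.004216)
0.380000: (-1.448200, 0.004216); f=(0.004216, 3.070184) → (-1.446598, 1.170886)
0.760000: (-1.446598, 1.170886); f=(1.170886, 3.066788) → (-1.001661, 2.336265)
(p(1.14), q(1.14)) ≈ (-1.0017, 2.3363)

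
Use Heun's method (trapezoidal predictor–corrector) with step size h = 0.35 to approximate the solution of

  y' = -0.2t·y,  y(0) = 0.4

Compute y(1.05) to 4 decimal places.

0.3582

Heun: k1 = f(t_n, y_n); k2 = f(t_n + h, y_n + h·k1); y_{n+1} = y_n + (h/2)·(k1 + k2).
t=0.000000, y=0.400000:
  k1 = f(0.000000, 0.400000) = 0.000000
  k2 = f(0.350000, 0.400000) = -0.028000
  y ← 0.400000 + (0.35/2)·(0.000000 + (-0.028000)) = 0.395100
t=0.350000, y=0.395100:
  k1 = f(0.350000, 0.395100) = -0.027657
  k2 = f(0.700000, 0.385420) = -0.053959
  y ← 0.395100 + (0.35/2)·(-0.027657 + (-0.053959)) = 0.380817
t=0.700000, y=0.380817:
  k1 = f(0.700000, 0.380817) = -0.053314
  k2 = f(1.050000, 0.362157) = -0.076053
  y ← 0.380817 + (0.35/2)·(-0.053314 + (-0.076053)) = 0.358178
y(1.05) ≈ 0.3582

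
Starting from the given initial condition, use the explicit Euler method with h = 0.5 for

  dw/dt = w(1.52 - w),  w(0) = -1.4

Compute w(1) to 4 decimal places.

Euler: w_{n+1} = w_n + h·f(t_n, w_n).
t=0.000000, w=-1.400000: f=-4.088000 → w ← -1.400000 + 0.5·(-4.088000) = -3.444000
t=0.500000, w=-3.444000: f=-17.096016 → w ← -3.444000 + 0.5·(-17.096016) = -11.992008
w(1) ≈ -11.9920

-11.9920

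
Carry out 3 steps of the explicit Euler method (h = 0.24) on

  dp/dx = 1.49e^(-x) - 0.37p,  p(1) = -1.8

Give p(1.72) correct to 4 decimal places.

-1.0769

Euler: p_{n+1} = p_n + h·f(x_n, p_n).
x=1.000000, p=-1.800000: f=1.214140 → p ← -1.800000 + 0.24·1.214140 = -1.508606
x=1.240000, p=-1.508606: f=0.989367 → p ← -1.508606 + 0.24·0.989367 = -1.271158
x=1.480000, p=-1.271158: f=0.809509 → p ← -1.271158 + 0.24·0.809509 = -1.076876
p(1.72) ≈ -1.0769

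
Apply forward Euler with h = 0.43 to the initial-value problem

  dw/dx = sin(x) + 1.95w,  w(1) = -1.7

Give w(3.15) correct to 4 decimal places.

Euler: w_{n+1} = w_n + h·f(x_n, w_n).
x=1.000000, w=-1.700000: f=-2.473529 → w ← -1.700000 + 0.43·(-2.473529) = -2.763617
x=1.430000, w=-2.763617: f=-4.398950 → w ← -2.763617 + 0.43·(-4.398950) = -4.655166
x=1.860000, w=-4.655166: f=-8.119102 → w ← -4.655166 + 0.43·(-8.119102) = -8.146380
x=2.290000, w=-8.146380: f=-15.133110 → w ← -8.146380 + 0.43·(-15.133110) = -14.653617
x=2.720000, w=-14.653617: f=-28.165339 → w ← -14.653617 + 0.43·(-28.165339) = -26.764712
w(3.15) ≈ -26.7647

-26.7647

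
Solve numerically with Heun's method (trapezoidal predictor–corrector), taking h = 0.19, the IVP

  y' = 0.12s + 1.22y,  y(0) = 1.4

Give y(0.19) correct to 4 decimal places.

Heun: k1 = f(s_n, y_n); k2 = f(s_n + h, y_n + h·k1); y_{n+1} = y_n + (h/2)·(k1 + k2).
s=0.000000, y=1.400000:
  k1 = f(0.000000, 1.400000) = 1.708000
  k2 = f(0.190000, 1.724520) = 2.126714
  y ← 1.400000 + (0.19/2)·(1.708000 + 2.126714) = 1.764298
y(0.19) ≈ 1.7643

1.7643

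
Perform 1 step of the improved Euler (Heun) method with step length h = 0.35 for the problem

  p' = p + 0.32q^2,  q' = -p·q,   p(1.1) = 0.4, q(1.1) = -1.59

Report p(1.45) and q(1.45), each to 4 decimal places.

Heun on (p,q): k1 = f(s_n, state_n); k2 = f(s_n + h, state_n + h·k1); state_{n+1} = state_n + (h/2)·(k1 + k2).
1.100000: (0.400000, -1.590000)
  k1 = (1.208992, 0.636000)
  predictor → (0.823147, -1.367400)
  k2 = (1.421478, 1.125571)
  → (0.860332, -1.281725)
(p(1.45), q(1.45)) ≈ (0.8603, -1.2817)

0.8603, -1.2817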